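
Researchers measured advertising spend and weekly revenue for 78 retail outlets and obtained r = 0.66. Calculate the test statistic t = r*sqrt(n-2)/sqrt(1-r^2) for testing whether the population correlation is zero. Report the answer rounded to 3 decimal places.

7.659

t = r·√(n−2) / √(1−r²) with r = 0.66, n = 78
  = 0.66·√76 / √(1 − 0.4356)
  = 0.66·8.717798 / 0.751266
  = 5.753747 / 0.751266 = 7.659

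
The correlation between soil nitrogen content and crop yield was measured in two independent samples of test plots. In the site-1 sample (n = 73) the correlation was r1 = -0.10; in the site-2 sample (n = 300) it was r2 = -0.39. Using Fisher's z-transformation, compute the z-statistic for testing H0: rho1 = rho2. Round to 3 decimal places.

Fisher z-transforms: z1 = atanh(-0.10) = -0.100335, z2 = atanh(-0.39) = -0.411800; difference d = 0.311465
Var(d) = 1/70 + 1/297 = 0.0142857 + 0.0033670 = 0.0176527
z = d/√Var(d) = 0.311465 / √0.0176527 = 0.311465 / 0.132863 = 2.344

2.344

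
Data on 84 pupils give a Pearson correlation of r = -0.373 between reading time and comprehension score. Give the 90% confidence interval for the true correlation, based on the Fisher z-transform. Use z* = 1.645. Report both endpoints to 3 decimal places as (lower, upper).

z_r = atanh(-0.373) = -0.391903;  SE = 1/√(n−3) = 1/√81 = 0.111111
z-limits: -0.391903 ± 1.645·0.111111 = -0.391903 ± 0.182778 = [-0.574681, -0.209125]
ρ-limits: (tanh -0.574681, tanh -0.209125) = (-0.519, -0.206)

(-0.519, -0.206)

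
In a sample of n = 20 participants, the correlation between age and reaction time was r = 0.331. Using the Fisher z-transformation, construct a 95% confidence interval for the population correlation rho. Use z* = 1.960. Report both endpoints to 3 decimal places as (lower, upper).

(-0.131, 0.675)

z_r = atanh(0.331) = 0.343951;  SE = 1/√(n−3) = 1/√17 = 0.242536
z-limits: 0.343951 ± 1.960·0.242536 = 0.343951 ± 0.475371 = [-0.131420, 0.819322]
ρ-limits: (tanh -0.131420, tanh 0.819322) = (-0.131, 0.675)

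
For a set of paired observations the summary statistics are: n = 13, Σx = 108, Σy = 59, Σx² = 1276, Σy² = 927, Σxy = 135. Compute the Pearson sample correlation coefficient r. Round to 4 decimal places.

-0.7107

Numerator: nΣxy − (Σx)(Σy) = 13·135 − (108)(59) = -4617
Denominator: √[(nΣx²−(Σx)²)(nΣy²−(Σy)²)]
  nΣx²−(Σx)² = 13·1276 − 11664 = 4924;  nΣy²−(Σy)² = 13·927 − 3481 = 8570
  √(4924·8570) = √42198680 = 6496.0511
r = -4617 / 6496.0511 = -0.7107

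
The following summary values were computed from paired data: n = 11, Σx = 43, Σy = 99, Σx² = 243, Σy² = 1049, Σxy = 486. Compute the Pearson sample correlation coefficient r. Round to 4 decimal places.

Numerator: nΣxy − (Σx)(Σy) = 11·486 − (43)(99) = 1089
Denominator: √[(nΣx²−(Σx)²)(nΣy²−(Σy)²)]
  nΣx²−(Σx)² = 11·243 − 1849 = 824;  nΣy²−(Σy)² = 11·1049 − 9801 = 1738
  √(824·1738) = √1432112 = 1196.7088
r = 1089 / 1196.7088 = 0.9100

0.9100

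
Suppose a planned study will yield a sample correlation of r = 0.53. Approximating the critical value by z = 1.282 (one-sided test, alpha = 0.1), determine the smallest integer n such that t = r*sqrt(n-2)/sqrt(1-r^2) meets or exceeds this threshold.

7

Need r·√(n−2)/√(1−r²) ≥ 1.282
√(n−2) ≥ 1.282·√(1−0.2809) / 0.53 = 1.282·0.847998 / 0.53 = 2.0512
n−2 ≥ 4.2074  ⇒  n ≥ 6.2074
Smallest integer n = 7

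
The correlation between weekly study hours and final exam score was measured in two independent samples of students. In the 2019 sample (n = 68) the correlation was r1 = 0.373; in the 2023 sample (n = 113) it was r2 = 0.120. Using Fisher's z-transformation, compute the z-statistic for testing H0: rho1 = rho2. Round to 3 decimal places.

1.734

z1 = atanh(0.373) = 0.391903,  z2 = atanh(0.120) = 0.120581
SE = √(1/(n1−3) + 1/(n2−3)) = √(1/65 + 1/110) = √(0.0153846 + 0.0090909) = √0.0244755 = 0.156446
z = (z1 − z2)/SE = (0.391903 − 0.120581) / 0.156446 = 0.271322 / 0.156446 = 1.734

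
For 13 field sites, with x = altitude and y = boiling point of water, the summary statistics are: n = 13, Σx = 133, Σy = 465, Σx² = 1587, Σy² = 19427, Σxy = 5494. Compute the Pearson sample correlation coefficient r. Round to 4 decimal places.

S_xy = nΣxy − ΣxΣy = 13·5494 − 133·465 = 71422 − 61845 = 9577
S_xx = nΣx² − (Σx)² = 13·1587 − 133² = 20631 − 17689 = 2942
S_yy = nΣy² − (Σy)² = 13·19427 − 465² = 252551 − 216225 = 36326
r = S_xy / √(S_xx·S_yy) = 9577 / √(2942·36326) = 9577 / √106871092 = 9577 / 10337.8476 = 0.9264

0.9264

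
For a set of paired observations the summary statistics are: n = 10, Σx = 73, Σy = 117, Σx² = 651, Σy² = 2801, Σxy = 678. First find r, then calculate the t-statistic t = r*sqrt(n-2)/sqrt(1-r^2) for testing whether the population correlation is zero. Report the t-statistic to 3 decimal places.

-1.340

Numerator: nΣxy − (Σx)(Σy) = 10·678 − (73)(117) = -1761
Denominator: √[(nΣx²−(Σx)²)(nΣy²−(Σy)²)]
  nΣx²−(Σx)² = 10·651 − 5329 = 1181;  nΣy²−(Σy)² = 10·2801 − 13689 = 14321
  √(1181·14321) = √16913101 = 4112.5541
r = -1761 / 4112.5541 = -0.4282
t = r·√(n−2)/√(1−r²) = -0.4282·√8 / √(1−0.183355) = -1.211132 / 0.903684 = -1.340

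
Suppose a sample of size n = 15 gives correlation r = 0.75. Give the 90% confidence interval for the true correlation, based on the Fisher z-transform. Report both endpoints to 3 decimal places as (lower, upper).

z_r = atanh(0.75) = 0.972955;  SE = 1/√(n−3) = 1/√12 = 0.288675
z-limits: 0.972955 ± 1.645·0.288675 = 0.972955 ± 0.474870 = [0.498085, 1.447825]
ρ-limits: (tanh 0.498085, tanh 1.447825) = (0.461, 0.895)

(0.461, 0.895)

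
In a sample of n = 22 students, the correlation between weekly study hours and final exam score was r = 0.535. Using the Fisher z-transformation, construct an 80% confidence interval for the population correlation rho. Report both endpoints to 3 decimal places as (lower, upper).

Fisher z: z_r = atanh(r) = ½·ln((1+0.535)/(1−0.535)) = 0.597124
SE(z) = 1/√(n−3) = 1/√19 = 0.229416
80% ⇒ z* = 1.282; margin = 1.282·0.229416 = 0.294111
CI on z-scale: (0.303013, 0.891235)
Back-transform: tanh(0.303013) = 0.294067, tanh(0.891235) = 0.712003

(0.294, 0.712)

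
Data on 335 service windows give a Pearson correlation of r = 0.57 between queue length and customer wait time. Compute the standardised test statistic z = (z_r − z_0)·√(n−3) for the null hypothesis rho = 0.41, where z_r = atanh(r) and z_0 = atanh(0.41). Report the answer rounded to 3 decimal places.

3.861

z_r = atanh(0.57) = 0.647523,  z_0 = atanh(0.41) = 0.435611
SE = 1/√(n−3) = 1/√332 = 0.054882
z = (z_r − z_0)/SE = (0.647523 − 0.435611) / 0.054882 = 0.211912 / 0.054882 = 3.861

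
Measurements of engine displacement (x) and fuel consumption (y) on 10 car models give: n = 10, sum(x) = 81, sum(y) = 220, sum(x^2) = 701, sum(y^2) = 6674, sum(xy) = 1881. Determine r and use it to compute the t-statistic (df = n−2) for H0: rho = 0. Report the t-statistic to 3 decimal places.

S_xy = nΣxy − ΣxΣy = 10·1881 − 81·220 = 18810 − 17820 = 990
S_xx = nΣx² − (Σx)² = 10·701 − 81² = 7010 − 6561 = 449
S_yy = nΣy² − (Σy)² = 10·6674 − 220² = 66740 − 48400 = 18340
r = S_xy / √(S_xx·S_yy) = 990 / √(449·18340) = 990 / √8234660 = 990 / 2869.6097 = 0.3450
t = r·√(n−2)/√(1−r²) = 0.3450·√8 / √(1−0.119025) = 0.975807 / 0.938603 = 1.040

1.040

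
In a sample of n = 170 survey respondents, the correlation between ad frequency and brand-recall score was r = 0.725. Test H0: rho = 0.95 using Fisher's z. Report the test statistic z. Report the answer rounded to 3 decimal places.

z_r = atanh(0.725) = 0.918106,  z_0 = atanh(0.95) = 1.831781
SE = 1/√(n−3) = 1/√167 = 0.077382
z = (z_r − z_0)/SE = (0.918106 − 1.831781) / 0.077382 = -0.913675 / 0.077382 = -11.807

-11.807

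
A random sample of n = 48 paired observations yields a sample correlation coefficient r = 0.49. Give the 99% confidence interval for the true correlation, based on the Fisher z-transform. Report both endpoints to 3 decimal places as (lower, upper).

(0.151, 0.726)

z_r = atanh(0.49) = 0.536060;  SE = 1/√(n−3) = 1/√45 = 0.149071
z-limits: 0.536060 ± 2.576·0.149071 = 0.536060 ± 0.384007 = [0.152053, 0.920067]
ρ-limits: (tanh 0.152053, tanh 0.920067) = (0.151, 0.726)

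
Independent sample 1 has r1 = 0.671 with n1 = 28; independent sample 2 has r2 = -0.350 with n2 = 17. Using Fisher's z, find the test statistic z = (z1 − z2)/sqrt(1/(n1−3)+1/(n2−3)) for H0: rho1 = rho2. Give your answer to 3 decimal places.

Fisher z-transforms: z1 = atanh(0.671) = 0.812560, z2 = atanh(-0.350) = -0.365444; difference d = 1.178004
Var(d) = 1/25 + 1/14 = 0.0400000 + 0.0714286 = 0.1114286
z = d/√Var(d) = 1.178004 / √0.1114286 = 1.178004 / 0.333809 = 3.529

3.529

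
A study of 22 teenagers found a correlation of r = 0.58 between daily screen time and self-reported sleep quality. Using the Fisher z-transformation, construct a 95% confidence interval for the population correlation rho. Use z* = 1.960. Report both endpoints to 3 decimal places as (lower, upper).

(0.210, 0.805)

z_r = atanh(0.58) = 0.662463;  SE = 1/√(n−3) = 1/√19 = 0.229416
z-limits: 0.662463 ± 1.960·0.229416 = 0.662463 ± 0.449655 = [0.212808, 1.112118]
ρ-limits: (tanh 0.212808, tanh 1.112118) = (0.210, 0.805)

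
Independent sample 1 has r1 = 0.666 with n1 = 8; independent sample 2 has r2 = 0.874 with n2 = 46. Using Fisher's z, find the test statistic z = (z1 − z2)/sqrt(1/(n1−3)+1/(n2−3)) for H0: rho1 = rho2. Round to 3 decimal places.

Fisher z-transforms: z1 = atanh(0.666) = 0.803520, z2 = atanh(0.874) = 1.349774; difference d = -0.546254
Var(d) = 1/5 + 1/43 = 0.2000000 + 0.0232558 = 0.2232558
z = d/√Var(d) = -0.546254 / √0.2232558 = -0.546254 / 0.472500 = -1.156

-1.156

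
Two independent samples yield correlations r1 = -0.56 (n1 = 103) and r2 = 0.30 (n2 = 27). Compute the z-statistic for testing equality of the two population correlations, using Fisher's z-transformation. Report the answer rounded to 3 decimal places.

-4.146

Fisher z-transforms: z1 = atanh(-0.56) = -0.632833, z2 = atanh(0.30) = 0.309520; difference d = -0.942353
Var(d) = 1/100 + 1/24 = 0.0100000 + 0.0416667 = 0.0516667
z = d/√Var(d) = -0.942353 / √0.0516667 = -0.942353 / 0.227303 = -4.146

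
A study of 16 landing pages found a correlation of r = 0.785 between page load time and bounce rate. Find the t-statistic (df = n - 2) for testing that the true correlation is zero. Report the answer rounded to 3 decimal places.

t = r·√(n−2) / √(1−r²) with r = 0.785, n = 16
  = 0.785·√14 / √(1 − 0.616225)
  = 0.785·3.741657 / 0.619496
  = 2.937201 / 0.619496 = 4.741

4.741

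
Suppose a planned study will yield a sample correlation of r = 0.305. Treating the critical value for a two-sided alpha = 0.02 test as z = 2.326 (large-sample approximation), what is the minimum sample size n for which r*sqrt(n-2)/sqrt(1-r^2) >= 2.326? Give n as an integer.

55

Need r·√(n−2)/√(1−r²) ≥ 2.326
√(n−2) ≥ 2.326·√(1−0.093025) / 0.305 = 2.326·0.952352 / 0.305 = 7.2629
n−2 ≥ 52.7497  ⇒  n ≥ 54.7497
Smallest integer n = 55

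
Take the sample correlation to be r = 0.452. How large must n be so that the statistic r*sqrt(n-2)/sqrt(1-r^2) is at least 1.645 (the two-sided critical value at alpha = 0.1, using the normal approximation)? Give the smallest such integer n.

Need r·√(n−2)/√(1−r²) ≥ 1.645
√(n−2) ≥ 1.645·√(1−0.204304) / 0.452 = 1.645·0.892018 / 0.452 = 3.2464
n−2 ≥ 10.5391  ⇒  n ≥ 12.5391
Smallest integer n = 13

13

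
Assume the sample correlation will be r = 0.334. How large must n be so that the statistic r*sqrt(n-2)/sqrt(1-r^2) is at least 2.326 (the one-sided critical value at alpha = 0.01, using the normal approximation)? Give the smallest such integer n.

46

r√(n−2)/√(1−r²) ≥ 2.326  ⇔  n−2 ≥ (2.326)²·(1−r²)/r²
(1−r²)/r² = (1−0.111556)/0.111556 = 7.9641
n ≥ 2 + 5.410276·7.9641 = 2 + 43.0880 = 45.0880
⌈45.0880⌉ = 46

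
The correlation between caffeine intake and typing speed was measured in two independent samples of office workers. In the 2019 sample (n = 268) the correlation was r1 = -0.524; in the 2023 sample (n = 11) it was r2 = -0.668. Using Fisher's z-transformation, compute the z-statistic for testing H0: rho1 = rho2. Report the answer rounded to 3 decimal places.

0.628

Fisher z-transforms: z1 = atanh(-0.524) = -0.581838, z2 = atanh(-0.668) = -0.807123; difference d = 0.225285
Var(d) = 1/265 + 1/8 = 0.0037736 + 0.1250000 = 0.1287736
z = d/√Var(d) = 0.225285 / √0.1287736 = 0.225285 / 0.358850 = 0.628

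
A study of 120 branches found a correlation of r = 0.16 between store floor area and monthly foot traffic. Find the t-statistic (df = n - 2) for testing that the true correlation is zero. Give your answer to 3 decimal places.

1.761

1 − r² = 1 − 0.0256 = 0.9744;  √(1−r²) = 0.987117
√(n−2) = √118 = 10.862780
t = r·√(n−2)/√(1−r²) = 0.16 · 10.862780 / 0.987117 = 1.761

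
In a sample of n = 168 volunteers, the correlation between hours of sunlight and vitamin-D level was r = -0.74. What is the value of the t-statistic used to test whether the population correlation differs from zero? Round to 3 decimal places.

-14.175

t = r·√(n−2) / √(1−r²) with r = -0.74, n = 168
  = -0.74·√166 / √(1 − 0.5476)
  = -0.74·12.884099 / 0.672607
  = -9.534233 / 0.672607 = -14.175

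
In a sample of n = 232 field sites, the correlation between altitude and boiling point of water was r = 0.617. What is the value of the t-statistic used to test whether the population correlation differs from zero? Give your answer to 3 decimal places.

1 − r² = 1 − 0.380689 = 0.619311;  √(1−r²) = 0.786963
√(n−2) = √230 = 15.165751
t = r·√(n−2)/√(1−r²) = 0.617 · 15.165751 / 0.786963 = 11.890

11.890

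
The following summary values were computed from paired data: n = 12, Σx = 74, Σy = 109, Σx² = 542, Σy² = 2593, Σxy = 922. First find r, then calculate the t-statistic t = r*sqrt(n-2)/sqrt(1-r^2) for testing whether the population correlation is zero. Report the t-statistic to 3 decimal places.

2.887

Numerator: nΣxy − (Σx)(Σy) = 12·922 − (74)(109) = 2998
Denominator: √[(nΣx²−(Σx)²)(nΣy²−(Σy)²)]
  nΣx²−(Σx)² = 12·542 − 5476 = 1028;  nΣy²−(Σy)² = 12·2593 − 11881 = 19235
  √(1028·19235) = √19773580 = 4446.7494
r = 2998 / 4446.7494 = 0.6742
t = r·√(n−2)/√(1−r²) = 0.6742·√10 / √(1−0.454546) = 2.132008 / 0.738549 = 2.887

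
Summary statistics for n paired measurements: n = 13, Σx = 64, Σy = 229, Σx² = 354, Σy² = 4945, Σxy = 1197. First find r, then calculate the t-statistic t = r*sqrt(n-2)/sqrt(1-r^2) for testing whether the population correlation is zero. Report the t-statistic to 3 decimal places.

1.320

S_xy = nΣxy − ΣxΣy = 13·1197 − 64·229 = 15561 − 14656 = 905
S_xx = nΣx² − (Σx)² = 13·354 − 64² = 4602 − 4096 = 506
S_yy = nΣy² − (Σy)² = 13·4945 − 229² = 64285 − 52441 = 11844
r = S_xy / √(S_xx·S_yy) = 905 / √(506·11844) = 905 / √5993064 = 905 / 2448.0735 = 0.3697
t = r·√(n−2)/√(1−r²) = 0.3697·√11 / √(1−0.136678) = 1.226156 / 0.929151 = 1.320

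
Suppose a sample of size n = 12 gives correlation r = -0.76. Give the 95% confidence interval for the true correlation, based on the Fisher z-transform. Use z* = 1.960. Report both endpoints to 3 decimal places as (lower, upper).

(-0.929, -0.330)

z_r = atanh(-0.76) = -0.996215;  SE = 1/√(n−3) = 1/√9 = 0.333333
z-limits: -0.996215 ± 1.960·0.333333 = -0.996215 ± 0.653333 = [-1.649548, -0.342882]
ρ-limits: (tanh -1.649548, tanh -0.342882) = (-0.929, -0.330)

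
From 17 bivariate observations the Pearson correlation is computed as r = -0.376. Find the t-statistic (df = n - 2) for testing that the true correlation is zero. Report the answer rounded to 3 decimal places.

t = r·√(n−2) / √(1−r²) with r = -0.376, n = 17
  = -0.376·√15 / √(1 − 0.141376)
  = -0.376·3.872983 / 0.926620
  = -1.456242 / 0.926620 = -1.572

-1.572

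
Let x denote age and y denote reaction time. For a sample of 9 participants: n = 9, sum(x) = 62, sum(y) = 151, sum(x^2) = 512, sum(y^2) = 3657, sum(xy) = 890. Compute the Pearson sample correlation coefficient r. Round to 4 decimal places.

-0.4864

Numerator: nΣxy − (Σx)(Σy) = 9·890 − (62)(151) = -1352
Denominator: √[(nΣx²−(Σx)²)(nΣy²−(Σy)²)]
  nΣx²−(Σx)² = 9·512 − 3844 = 764;  nΣy²−(Σy)² = 9·3657 − 22801 = 10112
  √(764·10112) = √7725568 = 2779.4906
r = -1352 / 2779.4906 = -0.4864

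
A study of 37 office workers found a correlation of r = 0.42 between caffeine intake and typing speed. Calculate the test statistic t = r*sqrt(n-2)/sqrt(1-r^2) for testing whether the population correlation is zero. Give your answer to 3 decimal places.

1 − r² = 1 − 0.1764 = 0.8236;  √(1−r²) = 0.907524
√(n−2) = √35 = 5.916080
t = r·√(n−2)/√(1−r²) = 0.42 · 5.916080 / 0.907524 = 2.738

2.738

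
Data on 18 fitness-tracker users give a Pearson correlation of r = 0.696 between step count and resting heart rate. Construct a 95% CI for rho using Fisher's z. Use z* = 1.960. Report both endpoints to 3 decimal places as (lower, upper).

Fisher z: z_r = atanh(r) = ½·ln((1+0.696)/(1−0.696)) = 0.859500
SE(z) = 1/√(n−3) = 1/√15 = 0.258199
95% ⇒ z* = 1.960; margin = 1.960·0.258199 = 0.506070
CI on z-scale: (0.353430, 1.365570)
Back-transform: tanh(0.353430) = 0.339414, tanh(1.365570) = 0.877679

(0.339, 0.878)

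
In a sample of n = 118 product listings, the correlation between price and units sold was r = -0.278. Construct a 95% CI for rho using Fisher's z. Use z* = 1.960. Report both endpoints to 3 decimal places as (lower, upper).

z_r = atanh(-0.278) = -0.285513;  SE = 1/√(n−3) = 1/√115 = 0.093250
z-limits: -0.285513 ± 1.960·0.093250 = -0.285513 ± 0.182770 = [-0.468283, -0.102743]
ρ-limits: (tanh -0.468283, tanh -0.102743) = (-0.437, -0.102)

(-0.437, -0.102)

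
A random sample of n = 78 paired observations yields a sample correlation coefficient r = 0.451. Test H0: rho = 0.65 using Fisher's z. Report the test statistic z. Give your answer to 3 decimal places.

-2.506

z_r = atanh(0.451) = 0.485955,  z_0 = atanh(0.65) = 0.775299
SE = 1/√(n−3) = 1/√75 = 0.115470
z = (z_r − z_0)/SE = (0.485955 − 0.775299) / 0.115470 = -0.289344 / 0.115470 = -2.506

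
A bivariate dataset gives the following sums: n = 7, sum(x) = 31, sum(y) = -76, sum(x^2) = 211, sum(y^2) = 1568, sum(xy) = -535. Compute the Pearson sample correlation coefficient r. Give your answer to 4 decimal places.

Numerator: nΣxy − (Σx)(Σy) = 7·(-535) − (31)(-76) = -1389
Denominator: √[(nΣx²−(Σx)²)(nΣy²−(Σy)²)]
  nΣx²−(Σx)² = 7·211 − 961 = 516;  nΣy²−(Σy)² = 7·1568 − 5776 = 5200
  √(516·5200) = √2683200 = 1638.0476
r = -1389 / 1638.0476 = -0.8480

-0.8480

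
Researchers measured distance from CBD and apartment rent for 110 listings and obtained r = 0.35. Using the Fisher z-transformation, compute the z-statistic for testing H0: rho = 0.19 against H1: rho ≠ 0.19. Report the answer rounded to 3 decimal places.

1.791

Fisher z: atanh(0.35) = 0.365444, atanh(0.19) = 0.192337
z = (z_r − z_0)·√(n−3) = (0.365444 − 0.192337)·√107 = 0.173107 · 10.344080 = 1.791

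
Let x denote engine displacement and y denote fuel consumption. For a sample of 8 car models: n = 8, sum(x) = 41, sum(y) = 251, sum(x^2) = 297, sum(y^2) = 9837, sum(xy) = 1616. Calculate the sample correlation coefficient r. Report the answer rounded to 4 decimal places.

0.7984

Numerator: nΣxy − (Σx)(Σy) = 8·1616 − (41)(251) = 2637
Denominator: √[(nΣx²−(Σx)²)(nΣy²−(Σy)²)]
  nΣx²−(Σx)² = 8·297 − 1681 = 695;  nΣy²−(Σy)² = 8·9837 − 63001 = 15695
  √(695·15695) = √10908025 = 3302.7299
r = 2637 / 3302.7299 = 0.7984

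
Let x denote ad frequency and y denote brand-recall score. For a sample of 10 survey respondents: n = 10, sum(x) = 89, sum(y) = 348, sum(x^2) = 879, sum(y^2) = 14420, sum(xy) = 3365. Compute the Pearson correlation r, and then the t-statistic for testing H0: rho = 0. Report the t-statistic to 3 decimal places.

2.109

Numerator: nΣxy − (Σx)(Σy) = 10·3365 − (89)(348) = 2678
Denominator: √[(nΣx²−(Σx)²)(nΣy²−(Σy)²)]
  nΣx²−(Σx)² = 10·879 − 7921 = 869;  nΣy²−(Σy)² = 10·14420 − 121104 = 23096
  √(869·23096) = √20070424 = 4480.0027
r = 2678 / 4480.0027 = 0.5978
t = r·√(n−2)/√(1−r²) = 0.5978·√8 / √(1−0.357365) = 1.690834 / 0.801645 = 2.109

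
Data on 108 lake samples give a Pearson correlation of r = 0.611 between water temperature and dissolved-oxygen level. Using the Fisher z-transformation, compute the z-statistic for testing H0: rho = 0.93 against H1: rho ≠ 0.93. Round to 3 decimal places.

-9.713

Fisher z: atanh(0.611) = 0.710516, atanh(0.93) = 1.658390
z = (z_r − z_0)·√(n−3) = (0.710516 − 1.658390)·√105 = -0.947874 · 10.246951 = -9.713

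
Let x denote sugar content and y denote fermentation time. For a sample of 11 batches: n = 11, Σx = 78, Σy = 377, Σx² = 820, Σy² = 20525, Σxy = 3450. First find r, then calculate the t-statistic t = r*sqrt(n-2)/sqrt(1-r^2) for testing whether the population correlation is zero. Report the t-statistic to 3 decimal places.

1.951

Numerator: nΣxy − (Σx)(Σy) = 11·3450 − (78)(377) = 8544
Denominator: √[(nΣx²−(Σx)²)(nΣy²−(Σy)²)]
  nΣx²−(Σx)² = 11·820 − 6084 = 2936;  nΣy²−(Σy)² = 11·20525 − 142129 = 83646
  √(2936·83646) = √245584656 = 15671.1409
r = 8544 / 15671.1409 = 0.5452
t = r·√(n−2)/√(1−r²) = 0.5452·√9 / √(1−0.297243) = 1.635600 / 0.838306 = 1.951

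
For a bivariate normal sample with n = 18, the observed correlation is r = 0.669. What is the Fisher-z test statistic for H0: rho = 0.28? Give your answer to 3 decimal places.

z_r = atanh(0.669) = 0.808931,  z_0 = atanh(0.28) = 0.287682
SE = 1/√(n−3) = 1/√15 = 0.258199
z = (z_r − z_0)/SE = (0.808931 − 0.287682) / 0.258199 = 0.521249 / 0.258199 = 2.019

2.019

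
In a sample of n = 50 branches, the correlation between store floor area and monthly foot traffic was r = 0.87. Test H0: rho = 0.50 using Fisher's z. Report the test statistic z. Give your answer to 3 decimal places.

Fisher z: atanh(0.87) = 1.333080, atanh(0.50) = 0.549306
z = (z_r − z_0)·√(n−3) = (1.333080 − 0.549306)·√47 = 0.783774 · 6.855655 = 5.373

5.373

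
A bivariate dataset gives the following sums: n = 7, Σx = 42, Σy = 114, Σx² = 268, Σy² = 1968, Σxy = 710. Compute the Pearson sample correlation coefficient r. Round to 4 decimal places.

0.6158

Numerator: nΣxy − (Σx)(Σy) = 7·710 − (42)(114) = 182
Denominator: √[(nΣx²−(Σx)²)(nΣy²−(Σy)²)]
  nΣx²−(Σx)² = 7·268 − 1764 = 112;  nΣy²−(Σy)² = 7·1968 − 12996 = 780
  √(112·780) = √87360 = 295.5673
r = 182 / 295.5673 = 0.6158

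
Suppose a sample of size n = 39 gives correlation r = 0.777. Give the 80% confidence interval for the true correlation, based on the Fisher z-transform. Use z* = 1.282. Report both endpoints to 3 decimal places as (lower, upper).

Fisher z: z_r = atanh(r) = ½·ln((1+0.777)/(1−0.777)) = 1.037755
SE(z) = 1/√(n−3) = 1/√36 = 0.166667
80% ⇒ z* = 1.282; margin = 1.282·0.166667 = 0.213667
CI on z-scale: (0.824088, 1.251422)
Back-transform: tanh(0.824088) = 0.677289, tanh(1.251422) = 0.848682

(0.677, 0.849)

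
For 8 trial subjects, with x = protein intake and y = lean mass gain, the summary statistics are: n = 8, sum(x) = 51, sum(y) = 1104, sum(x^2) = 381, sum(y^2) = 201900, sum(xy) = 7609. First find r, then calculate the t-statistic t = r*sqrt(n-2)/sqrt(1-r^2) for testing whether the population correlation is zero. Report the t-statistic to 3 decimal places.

Numerator: nΣxy − (Σx)(Σy) = 8·7609 − (51)(1104) = 4568
Denominator: √[(nΣx²−(Σx)²)(nΣy²−(Σy)²)]
  nΣx²−(Σx)² = 8·381 − 2601 = 447;  nΣy²−(Σy)² = 8·201900 − 1218816 = 396384
  √(447·396384) = √177183648 = 13311.0348
r = 4568 / 13311.0348 = 0.3432
t = r·√(n−2)/√(1−r²) = 0.3432·√6 / √(1−0.117786) = 0.840665 / 0.939262 = 0.895

0.895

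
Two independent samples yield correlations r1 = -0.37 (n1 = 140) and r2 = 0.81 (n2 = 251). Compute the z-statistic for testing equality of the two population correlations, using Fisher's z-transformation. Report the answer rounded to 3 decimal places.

-14.236

Fisher z-transforms: z1 = atanh(-0.37) = -0.388423, z2 = atanh(0.81) = 1.127029; difference d = -1.515452
Var(d) = 1/137 + 1/248 = 0.0072993 + 0.0040323 = 0.0113316
z = d/√Var(d) = -1.515452 / √0.0113316 = -1.515452 / 0.106450 = -14.236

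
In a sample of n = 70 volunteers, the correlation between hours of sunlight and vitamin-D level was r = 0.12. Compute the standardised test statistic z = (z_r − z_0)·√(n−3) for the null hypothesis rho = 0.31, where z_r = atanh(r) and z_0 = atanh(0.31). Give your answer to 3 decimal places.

Fisher z: atanh(0.12) = 0.120581, atanh(0.31) = 0.320545
z = (z_r − z_0)·√(n−3) = (0.120581 − 0.320545)·√67 = -0.199964 · 8.185353 = -1.637

-1.637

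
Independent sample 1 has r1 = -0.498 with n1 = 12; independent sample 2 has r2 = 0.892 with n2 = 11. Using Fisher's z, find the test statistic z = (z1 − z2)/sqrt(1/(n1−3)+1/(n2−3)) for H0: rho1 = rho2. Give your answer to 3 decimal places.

Fisher z-transforms: z1 = atanh(-0.498) = -0.546643, z2 = atanh(0.892) = 1.431629; difference d = -1.978272
Var(d) = 1/9 + 1/8 = 0.1111111 + 0.1250000 = 0.2361111
z = d/√Var(d) = -1.978272 / √0.2361111 = -1.978272 / 0.485913 = -4.071

-4.071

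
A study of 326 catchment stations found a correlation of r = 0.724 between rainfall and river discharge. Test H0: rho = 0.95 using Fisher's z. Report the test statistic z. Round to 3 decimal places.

z_r = atanh(0.724) = 0.916001,  z_0 = atanh(0.95) = 1.831781
SE = 1/√(n−3) = 1/√323 = 0.055641
z = (z_r − z_0)/SE = (0.916001 − 1.831781) / 0.055641 = -0.915780 / 0.055641 = -16.459

-16.459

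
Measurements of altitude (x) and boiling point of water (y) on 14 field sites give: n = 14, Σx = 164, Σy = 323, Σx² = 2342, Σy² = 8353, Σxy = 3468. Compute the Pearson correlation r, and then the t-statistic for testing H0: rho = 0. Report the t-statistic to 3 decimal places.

-2.069

S_xy = nΣxy − ΣxΣy = 14·3468 − 164·323 = 48552 − 52972 = -4420
S_xx = nΣx² − (Σx)² = 14·2342 − 164² = 32788 − 26896 = 5892
S_yy = nΣy² − (Σy)² = 14·8353 − 323² = 116942 − 104329 = 12613
r = S_xy / √(S_xx·S_yy) = -4420 / √(5892·12613) = -4420 / √74315796 = -4420 / 8620.6610 = -0.5127
t = r·√(n−2)/√(1−r²) = -0.5127·√12 / √(1−0.262861) = -1.776045 / 0.858568 = -2.069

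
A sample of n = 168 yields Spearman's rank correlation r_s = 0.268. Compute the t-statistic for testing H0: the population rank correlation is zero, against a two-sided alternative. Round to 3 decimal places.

3.584

1 − r_s² = 1 − 0.071824 = 0.928176;  √(1−r_s²) = 0.963419
√(n−2) = √166 = 12.884099
t = r_s·√(n−2)/√(1−r_s²) = 0.268 · 12.884099 / 0.963419 = 3.584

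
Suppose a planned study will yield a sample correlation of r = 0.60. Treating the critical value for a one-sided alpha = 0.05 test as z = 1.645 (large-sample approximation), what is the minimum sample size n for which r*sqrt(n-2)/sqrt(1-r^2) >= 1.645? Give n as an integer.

Need r·√(n−2)/√(1−r²) ≥ 1.645
√(n−2) ≥ 1.645·√(1−0.3600) / 0.60 = 1.645·0.800000 / 0.60 = 2.1933
n−2 ≥ 4.8106  ⇒  n ≥ 6.8106
Smallest integer n = 7

7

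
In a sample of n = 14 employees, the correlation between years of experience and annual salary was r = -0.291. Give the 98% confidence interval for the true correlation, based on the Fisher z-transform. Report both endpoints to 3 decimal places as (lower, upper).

Fisher z: z_r = atanh(r) = ½·ln((1+(-0.291))/(1−(-0.291))) = -0.299658
SE(z) = 1/√(n−3) = 1/√11 = 0.301511
98% ⇒ z* = 2.326; margin = 2.326·0.301511 = 0.701315
CI on z-scale: (-1.000973, 0.401657)
Back-transform: tanh(-1.000973) = -0.762002, tanh(0.401657) = 0.381366

(-0.762, 0.381)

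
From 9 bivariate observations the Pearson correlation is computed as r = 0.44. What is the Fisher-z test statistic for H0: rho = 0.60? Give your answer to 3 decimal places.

-0.541

Fisher z: atanh(0.44) = 0.472231, atanh(0.60) = 0.693147
z = (z_r − z_0)·√(n−3) = (0.472231 − 0.693147)·√6 = -0.220916 · 2.449490 = -0.541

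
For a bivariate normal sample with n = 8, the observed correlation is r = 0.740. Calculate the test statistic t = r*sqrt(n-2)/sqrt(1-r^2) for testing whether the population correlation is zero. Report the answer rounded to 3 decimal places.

t = r·√(n−2) / √(1−r²) with r = 0.740, n = 8
  = 0.740·√6 / √(1 − 0.547600)
  = 0.740·2.449490 / 0.672607
  = 1.812623 / 0.672607 = 2.695

2.695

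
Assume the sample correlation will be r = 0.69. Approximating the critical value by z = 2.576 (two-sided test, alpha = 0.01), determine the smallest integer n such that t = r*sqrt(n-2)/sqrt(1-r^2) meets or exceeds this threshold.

Need r·√(n−2)/√(1−r²) ≥ 2.576
√(n−2) ≥ 2.576·√(1−0.4761) / 0.69 = 2.576·0.723809 / 0.69 = 2.7022
n−2 ≥ 7.3019  ⇒  n ≥ 9.3019
Smallest integer n = 10

10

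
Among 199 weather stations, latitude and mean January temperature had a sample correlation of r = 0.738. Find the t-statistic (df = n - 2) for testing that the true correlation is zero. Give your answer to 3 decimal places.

15.350

t = r·√(n−2) / √(1−r²) with r = 0.738, n = 199
  = 0.738·√197 / √(1 − 0.544644)
  = 0.738·14.035669 / 0.674801
  = 10.358324 / 0.674801 = 15.350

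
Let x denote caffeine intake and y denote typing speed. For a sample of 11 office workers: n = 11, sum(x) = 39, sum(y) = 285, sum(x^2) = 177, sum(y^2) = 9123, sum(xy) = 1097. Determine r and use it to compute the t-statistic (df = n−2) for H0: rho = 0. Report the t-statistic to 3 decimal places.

1.061

S_xy = nΣxy − ΣxΣy = 11·1097 − 39·285 = 12067 − 11115 = 952
S_xx = nΣx² − (Σx)² = 11·177 − 39² = 1947 − 1521 = 426
S_yy = nΣy² − (Σy)² = 11·9123 − 285² = 100353 − 81225 = 19128
r = S_xy / √(S_xx·S_yy) = 952 / √(426·19128) = 952 / √8148528 = 952 / 2854.5627 = 0.3335
t = r·√(n−2)/√(1−r²) = 0.3335·√9 / √(1−0.111222) = 1.000500 / 0.942750 = 1.061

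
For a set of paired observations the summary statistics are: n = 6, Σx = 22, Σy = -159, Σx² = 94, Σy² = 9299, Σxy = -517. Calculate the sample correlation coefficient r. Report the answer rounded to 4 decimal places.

0.2535

S_xy = nΣxy − ΣxΣy = 6·(-517) − 22·(-159) = -3102 − (-3498) = 396
S_xx = nΣx² − (Σx)² = 6·94 − 22² = 564 − 484 = 80
S_yy = nΣy² − (Σy)² = 6·9299 − (-159)² = 55794 − 25281 = 30513
r = S_xy / √(S_xx·S_yy) = 396 / √(80·30513) = 396 / √2441040 = 396 / 1562.3828 = 0.2535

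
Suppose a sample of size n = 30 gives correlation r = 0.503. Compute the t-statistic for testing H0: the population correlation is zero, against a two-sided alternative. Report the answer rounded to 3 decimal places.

t = r·√(n−2) / √(1−r²) with r = 0.503, n = 30
  = 0.503·√28 / √(1 − 0.253009)
  = 0.503·5.291503 / 0.864286
  = 2.661626 / 0.864286 = 3.080

3.080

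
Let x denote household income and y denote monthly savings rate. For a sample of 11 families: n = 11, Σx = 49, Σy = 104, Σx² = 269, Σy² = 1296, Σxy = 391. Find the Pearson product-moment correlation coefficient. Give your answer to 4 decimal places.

-0.5738

S_xy = nΣxy − ΣxΣy = 11·391 − 49·104 = 4301 − 5096 = -795
S_xx = nΣx² − (Σx)² = 11·269 − 49² = 2959 − 2401 = 558
S_yy = nΣy² − (Σy)² = 11·1296 − 104² = 14256 − 10816 = 3440
r = S_xy / √(S_xx·S_yy) = -795 / √(558·3440) = -795 / √1919520 = -795 / 1385.4674 = -0.5738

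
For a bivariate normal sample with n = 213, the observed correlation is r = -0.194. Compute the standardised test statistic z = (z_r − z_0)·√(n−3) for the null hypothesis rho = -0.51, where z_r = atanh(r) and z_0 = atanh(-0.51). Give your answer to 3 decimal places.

Fisher z: atanh(-0.194) = -0.196490, atanh(-0.51) = -0.562730
z = (z_r − z_0)·√(n−3) = (-0.196490 − (-0.562730))·√210 = 0.366240 · 14.491377 = 5.307

5.307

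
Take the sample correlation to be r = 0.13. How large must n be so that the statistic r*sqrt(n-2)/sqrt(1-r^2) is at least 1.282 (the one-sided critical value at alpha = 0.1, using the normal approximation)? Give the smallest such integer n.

Need r·√(n−2)/√(1−r²) ≥ 1.282
√(n−2) ≥ 1.282·√(1−0.0169) / 0.13 = 1.282·0.991514 / 0.13 = 9.7779
n−2 ≥ 95.6073  ⇒  n ≥ 97.6073
Smallest integer n = 98

98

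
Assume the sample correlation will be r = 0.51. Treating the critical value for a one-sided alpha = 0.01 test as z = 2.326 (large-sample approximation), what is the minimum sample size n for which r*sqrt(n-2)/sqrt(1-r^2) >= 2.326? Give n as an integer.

Need r·√(n−2)/√(1−r²) ≥ 2.326
√(n−2) ≥ 2.326·√(1−0.2601) / 0.51 = 2.326·0.860174 / 0.51 = 3.9231
n−2 ≥ 15.3907  ⇒  n ≥ 17.3907
Smallest integer n = 18

18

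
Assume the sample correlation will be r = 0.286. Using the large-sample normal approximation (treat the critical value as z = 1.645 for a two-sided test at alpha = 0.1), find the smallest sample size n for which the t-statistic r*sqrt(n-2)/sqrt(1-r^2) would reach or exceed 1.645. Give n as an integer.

Need r·√(n−2)/√(1−r²) ≥ 1.645
√(n−2) ≥ 1.645·√(1−0.081796) / 0.286 = 1.645·0.958230 / 0.286 = 5.5115
n−2 ≥ 30.3766  ⇒  n ≥ 32.3766
Smallest integer n = 33

33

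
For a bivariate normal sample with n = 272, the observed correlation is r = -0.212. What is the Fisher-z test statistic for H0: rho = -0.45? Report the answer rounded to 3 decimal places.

4.419

Fisher z: atanh(-0.212) = -0.215265, atanh(-0.45) = -0.484700
z = (z_r − z_0)·√(n−3) = (-0.215265 − (-0.484700))·√269 = 0.269435 · 16.401219 = 4.419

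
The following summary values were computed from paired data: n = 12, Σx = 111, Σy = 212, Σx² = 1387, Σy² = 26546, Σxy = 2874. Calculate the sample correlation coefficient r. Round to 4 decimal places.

0.3186

Numerator: nΣxy − (Σx)(Σy) = 12·2874 − (111)(212) = 10956
Denominator: √[(nΣx²−(Σx)²)(nΣy²−(Σy)²)]
  nΣx²−(Σx)² = 12·1387 − 12321 = 4323;  nΣy²−(Σy)² = 12·26546 − 44944 = 273608
  √(4323·273608) = √1182807384 = 34391.9669
r = 10956 / 34391.9669 = 0.3186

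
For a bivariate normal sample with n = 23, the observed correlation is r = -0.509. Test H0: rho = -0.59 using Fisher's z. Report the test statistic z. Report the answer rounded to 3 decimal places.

Fisher z: atanh(-0.509) = -0.561379, atanh(-0.59) = -0.677666
z = (z_r − z_0)·√(n−3) = (-0.561379 − (-0.677666))·√20 = 0.116287 · 4.472136 = 0.520

0.520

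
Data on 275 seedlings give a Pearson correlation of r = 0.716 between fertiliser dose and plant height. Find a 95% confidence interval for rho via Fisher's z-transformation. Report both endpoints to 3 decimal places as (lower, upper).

z_r = atanh(0.716) = 0.899389;  SE = 1/√(n−3) = 1/√272 = 0.060634
z-limits: 0.899389 ± 1.960·0.060634 = 0.899389 ± 0.118843 = [0.780546, 1.018232]
ρ-limits: (tanh 0.780546, tanh 1.018232) = (0.653, 0.769)

(0.653, 0.769)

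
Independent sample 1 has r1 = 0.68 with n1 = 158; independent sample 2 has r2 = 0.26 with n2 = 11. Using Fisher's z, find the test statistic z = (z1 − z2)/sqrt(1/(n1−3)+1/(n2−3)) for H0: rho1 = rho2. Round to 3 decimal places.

1.553

z1 = atanh(0.68) = 0.829114,  z2 = atanh(0.26) = 0.266108
SE = √(1/(n1−3) + 1/(n2−3)) = √(1/155 + 1/8) = √(0.0064516 + 0.1250000) = √0.1314516 = 0.362563
z = (z1 − z2)/SE = (0.829114 − 0.266108) / 0.362563 = 0.563006 / 0.362563 = 1.553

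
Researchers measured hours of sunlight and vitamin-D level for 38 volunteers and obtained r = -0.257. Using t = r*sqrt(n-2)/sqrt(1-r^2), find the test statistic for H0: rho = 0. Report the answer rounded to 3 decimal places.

1 − r² = 1 − 0.066049 = 0.933951;  √(1−r²) = 0.966411
√(n−2) = √36 = 6.000000
t = r·√(n−2)/√(1−r²) = -0.257 · 6.000000 / 0.966411 = -1.596

-1.596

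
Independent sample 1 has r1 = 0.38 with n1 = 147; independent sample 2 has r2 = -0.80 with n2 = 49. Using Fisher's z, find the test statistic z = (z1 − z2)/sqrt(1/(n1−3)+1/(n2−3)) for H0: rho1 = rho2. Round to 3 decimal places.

z1 = atanh(0.38) = 0.400060,  z2 = atanh(-0.80) = -1.098612
SE = √(1/(n1−3) + 1/(n2−3)) = √(1/144 + 1/46) = √(0.0069444 + 0.0217391) = √0.0286835 = 0.169362
z = (z1 − z2)/SE = (0.400060 − (-1.098612)) / 0.169362 = 1.498672 / 0.169362 = 8.849

8.849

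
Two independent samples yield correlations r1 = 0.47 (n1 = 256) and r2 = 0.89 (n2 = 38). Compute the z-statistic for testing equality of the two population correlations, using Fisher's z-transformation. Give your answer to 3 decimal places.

-5.056

z1 = atanh(0.47) = 0.510070,  z2 = atanh(0.89) = 1.421926
SE = √(1/(n1−3) + 1/(n2−3)) = √(1/253 + 1/35) = √(0.0039526 + 0.0285714) = √0.0325240 = 0.180344
z = (z1 − z2)/SE = (0.510070 − 1.421926) / 0.180344 = -0.911856 / 0.180344 = -5.056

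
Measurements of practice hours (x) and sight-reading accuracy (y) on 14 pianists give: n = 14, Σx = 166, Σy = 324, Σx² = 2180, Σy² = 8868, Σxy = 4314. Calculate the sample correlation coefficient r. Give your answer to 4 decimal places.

Numerator: nΣxy − (Σx)(Σy) = 14·4314 − (166)(324) = 6612
Denominator: √[(nΣx²−(Σx)²)(nΣy²−(Σy)²)]
  nΣx²−(Σx)² = 14·2180 − 27556 = 2964;  nΣy²−(Σy)² = 14·8868 − 104976 = 19176
  √(2964·19176) = √56837664 = 7539.0758
r = 6612 / 7539.0758 = 0.8770

0.8770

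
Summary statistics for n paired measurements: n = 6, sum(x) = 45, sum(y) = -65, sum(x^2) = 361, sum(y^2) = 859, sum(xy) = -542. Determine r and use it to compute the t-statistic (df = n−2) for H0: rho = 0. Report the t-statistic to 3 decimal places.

-4.216

S_xy = nΣxy − ΣxΣy = 6·(-542) − 45·(-65) = -3252 − (-2925) = -327
S_xx = nΣx² − (Σx)² = 6·361 − 45² = 2166 − 2025 = 141
S_yy = nΣy² − (Σy)² = 6·859 − (-65)² = 5154 − 4225 = 929
r = S_xy / √(S_xx·S_yy) = -327 / √(141·929) = -327 / √130989 = -327 / 361.9240 = -0.9035
t = r·√(n−2)/√(1−r²) = -0.9035·√4 / √(1−0.816312) = -1.807000 / 0.428588 = -4.216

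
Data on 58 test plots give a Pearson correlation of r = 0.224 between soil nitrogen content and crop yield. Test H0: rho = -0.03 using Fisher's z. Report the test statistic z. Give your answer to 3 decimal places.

1.912

Fisher z: atanh(0.224) = 0.227863, atanh(-0.03) = -0.030009
z = (z_r − z_0)·√(n−3) = (0.227863 − (-0.030009))·√55 = 0.257872 · 7.416198 = 1.912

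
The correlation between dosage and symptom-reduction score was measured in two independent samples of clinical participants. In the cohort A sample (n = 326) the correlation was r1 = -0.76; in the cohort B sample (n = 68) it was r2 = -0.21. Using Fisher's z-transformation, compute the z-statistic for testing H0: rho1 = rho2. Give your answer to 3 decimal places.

z1 = atanh(-0.76) = -0.996215,  z2 = atanh(-0.21) = -0.213171
SE = √(1/(n1−3) + 1/(n2−3)) = √(1/323 + 1/65) = √(0.0030960 + 0.0153846) = √0.0184806 = 0.135943
z = (z1 − z2)/SE = (-0.996215 − (-0.213171)) / 0.135943 = -0.783044 / 0.135943 = -5.760

-5.760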